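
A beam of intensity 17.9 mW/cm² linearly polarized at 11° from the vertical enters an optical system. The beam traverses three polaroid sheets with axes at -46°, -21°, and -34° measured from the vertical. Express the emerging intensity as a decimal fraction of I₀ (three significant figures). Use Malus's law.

By Malus's law, I₁ = 17.9 mW/cm² · cos²(57°) = 5.31 mW/cm².
I₂ = I₁ · cos²(25°) = 5.31 · 0.8214 = 4.361 mW/cm².
I₃ = I₂ · cos²(13°) = 4.361 · 0.9494 = 4.141 mW/cm².
Transmitted fraction = 0.2313.

I/I₀ ≈ 0.231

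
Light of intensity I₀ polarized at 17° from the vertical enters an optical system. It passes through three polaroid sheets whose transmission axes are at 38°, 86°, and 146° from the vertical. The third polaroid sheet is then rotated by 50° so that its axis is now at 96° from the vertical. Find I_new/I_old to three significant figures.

I_new/I_old ≈ 3.88

Before rotation:
I₁ = I₀ cos²(38° − 17°) = I₀ cos²(21°) = 0.8716 I₀.
I₂ = I₁ cos²(86° − 38°) = 0.8716 I₀ · cos²(48°) = 0.3902 I₀.
I₃ = I₂ cos²(146° − 86°) = 0.3902 I₀ · cos²(60°) = 0.09756 I₀.
After rotation:
I₁ = I₀ cos²(38° − 17°) = I₀ cos²(21°) = 0.8716 I₀.
I₂ = I₁ cos²(86° − 38°) = 0.8716 I₀ · cos²(48°) = 0.3902 I₀.
I₃ = I₂ cos²(96° − 86°) = 0.3902 I₀ · cos²(10°) = 0.3785 I₀.
Ratio = 0.3785 / 0.09756 = 3.879.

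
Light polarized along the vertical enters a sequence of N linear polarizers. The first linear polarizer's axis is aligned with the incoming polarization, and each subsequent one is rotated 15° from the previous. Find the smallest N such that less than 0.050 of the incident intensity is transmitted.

N = 45

First polarizer is aligned with the polarization: full transmission.
Each further stage multiplies by cos²(15°) = 0.933.
After N polarizers: T = 0.933^(N−1). Require T < 0.050 ⇒ N−1 > ln(0.050)/ln(0.933) = 43.21, so N−1 ≥ 44 and N = 45.
Check: N=45 gives T = 0.04732 < 0.050; N=44 gives T = 0.05072.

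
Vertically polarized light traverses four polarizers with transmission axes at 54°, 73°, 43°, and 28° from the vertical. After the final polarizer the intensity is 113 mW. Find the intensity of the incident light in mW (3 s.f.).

I₀ ≈ 523 mW

By Malus's law, I₁ = I₀ cos²(54° − 0°) = I₀ cos²(54°) = 0.3455 I₀.
I₂ = I₁ cos²(73° − 54°) = 0.3455 I₀ · cos²(19°) = 0.3089 I₀.
I₃ = I₂ cos²(43° − 73°) = 0.3089 I₀ · cos²(30°) = 0.2317 I₀.
I₄ = I₃ cos²(28° − 43°) = 0.2317 I₀ · cos²(15°) = 0.2161 I₀.
So 113 mW = 0.2161 I₀, giving I₀ = 113/0.2161 = 522.8 mW.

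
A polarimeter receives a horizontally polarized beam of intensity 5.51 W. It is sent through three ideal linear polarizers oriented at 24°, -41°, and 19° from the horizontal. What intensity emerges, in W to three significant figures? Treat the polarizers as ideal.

I ≈ 0.205 W

I₁ = 5.51 W · cos²(24°) = 4.598 W.
I₂ = I₁ · cos²(65°) = 4.598 · 0.1786 = 0.8213 W.
I₃ = I₂ · cos²(60°) = 0.8213 · 0.25 = 0.2053 W.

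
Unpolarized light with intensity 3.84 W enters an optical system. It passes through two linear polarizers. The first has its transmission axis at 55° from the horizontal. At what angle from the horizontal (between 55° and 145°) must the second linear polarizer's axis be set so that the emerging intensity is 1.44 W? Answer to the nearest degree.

θ ≈ 85°

Unpolarized light through the first polarizer → I₁ = ½ I₀, now polarized at 55°.
Target fraction: 1.44 / 3.84 W = 0.375 of I₀.
Need I₂/I₀ = 0.375, so cos²(θ − 55°) = 0.375 / 0.5 = 0.75.
θ − 55° = arccos(√0.75) = 30.0°, giving θ ≈ 55 + 30.0 = 85.0°.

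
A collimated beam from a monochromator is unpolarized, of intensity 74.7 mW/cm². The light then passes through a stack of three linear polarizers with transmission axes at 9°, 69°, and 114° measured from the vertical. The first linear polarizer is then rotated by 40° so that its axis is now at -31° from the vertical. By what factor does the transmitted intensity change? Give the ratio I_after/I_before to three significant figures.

Before rotation:
Unpolarized light through the first polarizer → I₁ = ½ I₀, now polarized at 9°.
I₂ = I₁ cos²(69° − 9°) = 0.5 I₀ · cos²(60°) = 0.125 I₀.
I₃ = I₂ cos²(114° − 69°) = 0.125 I₀ · cos²(45°) = 0.0625 I₀.
After rotation:
Unpolarized light through the first polarizer → I₁ = ½ I₀, now polarized at -31°.
Angle between axes 1 and 2: 80°. I₂ = 0.5 I₀ · cos²(80°) = 0.01508 I₀.
I₃ = I₂ cos²(114° − 69°) = 0.01508 I₀ · cos²(45°) = 0.007538 I₀.
Ratio = 0.007538 / 0.0625 = 0.1206.

I_new/I_old ≈ 0.121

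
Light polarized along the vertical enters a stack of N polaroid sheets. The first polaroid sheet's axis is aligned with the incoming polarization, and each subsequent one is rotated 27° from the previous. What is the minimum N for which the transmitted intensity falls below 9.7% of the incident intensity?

N = 12

First polarizer is aligned with the polarization: full transmission.
Each further stage multiplies by cos²(27°) = 0.7939.
After N polarizers: T = 0.7939^(N−1). Require T < 0.097 ⇒ N−1 > ln(0.097)/ln(0.7939) = 10.11, so N−1 ≥ 11 and N = 12.
Check: N=12 gives T = 0.07895 < 0.097; N=11 gives T = 0.09945.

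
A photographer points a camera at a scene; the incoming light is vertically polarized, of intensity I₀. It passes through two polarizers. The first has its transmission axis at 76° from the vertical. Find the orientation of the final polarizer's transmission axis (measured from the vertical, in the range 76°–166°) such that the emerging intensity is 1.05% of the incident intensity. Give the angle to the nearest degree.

I₁ = I₀ cos²(76° − 0°) = I₀ cos²(76°) = 0.05853 I₀.
Need I₂/I₀ = 0.0105, so cos²(θ − 76°) = 0.0105 / 0.05853 = 0.1794.
θ − 76° = arccos(√0.1794) = 64.9°, giving θ ≈ 76 + 64.9 = 140.9°.

θ ≈ 141°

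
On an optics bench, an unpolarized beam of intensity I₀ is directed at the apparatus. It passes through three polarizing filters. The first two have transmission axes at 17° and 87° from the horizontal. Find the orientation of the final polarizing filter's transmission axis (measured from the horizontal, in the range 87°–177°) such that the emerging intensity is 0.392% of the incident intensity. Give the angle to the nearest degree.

θ ≈ 162°

Unpolarized light through the first polarizer → I₁ = ½ I₀, now polarized at 17°.
I₂ = I₁ cos²(87° − 17°) = 0.5 I₀ · cos²(70°) = 0.05849 I₀.
Need I₃/I₀ = 0.00392, so cos²(θ − 87°) = 0.00392 / 0.05849 = 0.06702.
θ − 87° = arccos(√0.06702) = 75.0°, giving θ ≈ 87 + 75.0 = 162.0°.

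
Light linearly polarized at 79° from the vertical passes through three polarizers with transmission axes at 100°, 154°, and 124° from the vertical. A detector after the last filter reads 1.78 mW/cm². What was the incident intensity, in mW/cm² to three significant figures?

I₀ ≈ 7.88 mW/cm²

I₁ = I₀ cos²(100° − 79°) = I₀ cos²(21°) = 0.8716 I₀.
I₂ = I₁ cos²(154° − 100°) = 0.8716 I₀ · cos²(54°) = 0.3011 I₀.
I₃ = I₂ cos²(124° − 154°) = 0.3011 I₀ · cos²(30°) = 0.2258 I₀.
So 1.78 mW/cm² = 0.2258 I₀, giving I₀ = 1.78/0.2258 = 7.882 mW/cm².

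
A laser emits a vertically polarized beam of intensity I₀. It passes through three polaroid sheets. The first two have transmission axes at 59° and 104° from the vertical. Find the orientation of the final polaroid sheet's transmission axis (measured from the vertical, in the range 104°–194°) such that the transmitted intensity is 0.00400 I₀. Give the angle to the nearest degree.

θ ≈ 184°

By Malus's law, I₁ = I₀ cos²(59° − 0°) = I₀ cos²(59°) = 0.2653 I₀.
I₂ = I₁ cos²(104° − 59°) = 0.2653 I₀ · cos²(45°) = 0.1326 I₀.
Need I₃/I₀ = 0.004, so cos²(θ − 104°) = 0.004 / 0.1326 = 0.03016.
θ − 104° = arccos(√0.03016) = 80.0°, giving θ ≈ 104 + 80.0 = 184.0°.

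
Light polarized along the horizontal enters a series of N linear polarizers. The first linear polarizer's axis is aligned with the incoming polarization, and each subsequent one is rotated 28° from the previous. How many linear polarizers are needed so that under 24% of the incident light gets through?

First polarizer is aligned with the polarization: full transmission.
Each further stage multiplies by cos²(28°) = 0.7796.
After N polarizers: T = 0.7796^(N−1). Require T < 0.24 ⇒ N−1 > ln(0.24)/ln(0.7796) = 5.73, so N−1 ≥ 6 and N = 7.
Check: N=7 gives T = 0.2245 < 0.24; N=6 gives T = 0.288.

N = 7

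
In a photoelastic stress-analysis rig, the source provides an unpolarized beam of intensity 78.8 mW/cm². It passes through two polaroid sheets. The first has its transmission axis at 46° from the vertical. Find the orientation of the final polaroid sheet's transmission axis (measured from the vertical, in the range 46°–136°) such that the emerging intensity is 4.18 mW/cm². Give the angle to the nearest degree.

θ ≈ 117°

Unpolarized light through the first polarizer → I₁ = ½ I₀, now polarized at 46°.
Target fraction: 4.18 / 78.8 mW/cm² = 0.05305 of I₀.
Need I₂/I₀ = 0.05305, so cos²(θ − 46°) = 0.05305 / 0.5 = 0.1061.
θ − 46° = arccos(√0.1061) = 71.0°, giving θ ≈ 46 + 71.0 = 117.0°.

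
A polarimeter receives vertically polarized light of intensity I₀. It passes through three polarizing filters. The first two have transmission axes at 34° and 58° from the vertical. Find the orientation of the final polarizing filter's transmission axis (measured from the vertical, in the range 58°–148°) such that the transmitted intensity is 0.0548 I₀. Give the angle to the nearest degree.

I₁ = I₀ cos²(34° − 0°) = I₀ cos²(34°) = 0.6873 I₀.
I₂ = I₁ cos²(58° − 34°) = 0.6873 I₀ · cos²(24°) = 0.5736 I₀.
Need I₃/I₀ = 0.0548, so cos²(θ − 58°) = 0.0548 / 0.5736 = 0.09554.
θ − 58° = arccos(√0.09554) = 72.0°, giving θ ≈ 58 + 72.0 = 130.0°.

θ ≈ 130°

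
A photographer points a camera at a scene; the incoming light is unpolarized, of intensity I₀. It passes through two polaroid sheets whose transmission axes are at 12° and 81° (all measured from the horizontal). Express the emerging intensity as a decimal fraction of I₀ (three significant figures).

≈ 0.0642 I₀

Unpolarized light through the first polarizer → I₁ = ½ I₀, now polarized at 12°.
I₂ = I₁ cos²(81° − 12°) = 0.5 I₀ · cos²(69°) = 0.06421 I₀.
Transmitted fraction = 0.06421.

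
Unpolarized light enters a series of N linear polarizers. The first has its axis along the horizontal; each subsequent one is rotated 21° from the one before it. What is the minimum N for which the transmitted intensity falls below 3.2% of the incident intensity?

First polarizer halves the unpolarized light: factor 1/2.
Each further stage multiplies by cos²(21°) = 0.8716.
After N polarizers: T = 0.5·0.8716^(N−1). Require T < 0.032 ⇒ N−1 > ln(0.032/0.5)/ln(0.8716) = 20.00, so N−1 ≥ 20 and N = 21.
Check: N=21 gives T = 0.03199 < 0.032; N=20 gives T = 0.03671.

N = 21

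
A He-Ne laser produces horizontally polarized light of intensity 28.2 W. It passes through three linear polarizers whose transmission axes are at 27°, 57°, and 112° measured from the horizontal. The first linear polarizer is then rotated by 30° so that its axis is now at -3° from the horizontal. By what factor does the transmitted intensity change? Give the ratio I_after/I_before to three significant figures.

Before rotation:
I₁ = I₀ cos²(27° − 0°) = I₀ cos²(27°) = 0.7939 I₀.
I₂ = I₁ cos²(57° − 27°) = 0.7939 I₀ · cos²(30°) = 0.5954 I₀.
I₃ = I₂ cos²(112° − 57°) = 0.5954 I₀ · cos²(55°) = 0.1959 I₀.
After rotation:
I₁ = I₀ cos²(-3° − 0°) = I₀ cos²(3°) = 0.9973 I₀.
I₂ = I₁ cos²(57° + 3°) = 0.9973 I₀ · cos²(60°) = 0.2493 I₀.
I₃ = I₂ cos²(112° − 57°) = 0.2493 I₀ · cos²(55°) = 0.08202 I₀.
Ratio = 0.08202 / 0.1959 = 0.4187.

I_new/I_old ≈ 0.419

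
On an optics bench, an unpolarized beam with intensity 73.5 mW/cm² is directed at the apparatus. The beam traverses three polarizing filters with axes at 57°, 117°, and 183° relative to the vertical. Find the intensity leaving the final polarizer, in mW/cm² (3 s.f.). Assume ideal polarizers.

Unpolarized light through the first polarizer → I₁ = 73.5 mW/cm²/2 = 36.75 mW/cm², polarized at 57°.
I₂ = I₁ · cos²(60°) = 36.75 · 0.25 = 9.188 mW/cm².
I₃ = I₂ · cos²(66°) = 9.188 · 0.1654 = 1.52 mW/cm².

I ≈ 1.52 mW/cm²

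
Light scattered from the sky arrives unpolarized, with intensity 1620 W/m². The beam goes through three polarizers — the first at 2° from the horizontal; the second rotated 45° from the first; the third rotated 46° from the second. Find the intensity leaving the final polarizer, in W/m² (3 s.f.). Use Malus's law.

Unpolarized light through the first polarizer → I₁ = 1620 W/m²/2 = 810 W/m², polarized at 2°.
I₂ = I₁ · cos²(45°) = 810 · 0.5 = 405 W/m².
I₃ = I₂ · cos²(46°) = 405 · 0.4826 = 195.4 W/m².

I ≈ 195 W/m²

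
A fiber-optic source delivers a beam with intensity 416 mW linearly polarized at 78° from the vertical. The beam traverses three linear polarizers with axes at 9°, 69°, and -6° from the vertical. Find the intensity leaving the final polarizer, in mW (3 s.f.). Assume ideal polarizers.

I ≈ 0.895 mW

I₁ = 416 mW · cos²(69°) = 53.43 mW.
I₂ = I₁ · cos²(60°) = 53.43 · 0.25 = 13.36 mW.
I₃ = I₂ · cos²(75°) = 13.36 · 0.06699 = 0.8947 mW.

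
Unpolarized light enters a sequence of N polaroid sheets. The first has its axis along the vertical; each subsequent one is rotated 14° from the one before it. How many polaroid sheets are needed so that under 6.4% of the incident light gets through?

N = 36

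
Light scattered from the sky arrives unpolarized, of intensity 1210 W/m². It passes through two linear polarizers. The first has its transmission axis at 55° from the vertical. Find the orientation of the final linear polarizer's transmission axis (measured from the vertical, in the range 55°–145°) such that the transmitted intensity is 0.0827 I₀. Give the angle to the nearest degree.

Unpolarized light through the first polarizer → I₁ = ½ I₀, now polarized at 55°.
Need I₂/I₀ = 0.0827, so cos²(θ − 55°) = 0.0827 / 0.5 = 0.1654.
θ − 55° = arccos(√0.1654) = 66.0°, giving θ ≈ 55 + 66.0 = 121.0°.

θ ≈ 121°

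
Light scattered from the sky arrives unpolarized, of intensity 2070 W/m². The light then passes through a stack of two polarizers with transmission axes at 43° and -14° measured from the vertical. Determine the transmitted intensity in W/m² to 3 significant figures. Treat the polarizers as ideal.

Unpolarized light through the first polarizer → I₁ = 2070 W/m²/2 = 1035 W/m², polarized at 43°.
I₂ = I₁ · cos²(57°) = 1035 · 0.2966 = 307 W/m².

I ≈ 307 W/m²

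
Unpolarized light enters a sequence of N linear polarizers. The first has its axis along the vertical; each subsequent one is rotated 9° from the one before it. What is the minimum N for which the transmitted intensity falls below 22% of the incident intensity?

First polarizer halves the unpolarized light: factor 1/2.
Each further stage multiplies by cos²(9°) = 0.9755.
After N polarizers: T = 0.5·0.9755^(N−1). Require T < 0.22 ⇒ N−1 > ln(0.22/0.5)/ln(0.9755) = 33.14, so N−1 ≥ 34 and N = 35.
Check: N=35 gives T = 0.2153 < 0.22; N=34 gives T = 0.2207.

N = 35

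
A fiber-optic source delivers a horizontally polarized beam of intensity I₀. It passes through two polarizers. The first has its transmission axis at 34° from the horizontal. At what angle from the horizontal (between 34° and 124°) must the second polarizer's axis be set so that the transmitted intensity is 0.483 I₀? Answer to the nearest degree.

I₁ = I₀ cos²(34° − 0°) = I₀ cos²(34°) = 0.6873 I₀.
Need I₂/I₀ = 0.483, so cos²(θ − 34°) = 0.483 / 0.6873 = 0.7027.
θ − 34° = arccos(√0.7027) = 33.0°, giving θ ≈ 34 + 33.0 = 67.0°.

θ ≈ 67°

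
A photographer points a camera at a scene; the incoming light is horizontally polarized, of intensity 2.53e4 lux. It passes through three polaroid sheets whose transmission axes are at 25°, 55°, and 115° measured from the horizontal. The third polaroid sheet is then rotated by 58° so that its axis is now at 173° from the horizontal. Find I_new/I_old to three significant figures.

Before rotation:
I₁ = I₀ cos²(25° − 0°) = I₀ cos²(25°) = 0.8214 I₀.
I₂ = I₁ cos²(55° − 25°) = 0.8214 I₀ · cos²(30°) = 0.616 I₀.
I₃ = I₂ cos²(115° − 55°) = 0.616 I₀ · cos²(60°) = 0.154 I₀.
After rotation:
I₁ = I₀ cos²(25° − 0°) = I₀ cos²(25°) = 0.8214 I₀.
I₂ = I₁ cos²(55° − 25°) = 0.8214 I₀ · cos²(30°) = 0.616 I₀.
Angle between axes 2 and 3: 62°. I₃ = 0.616 I₀ · cos²(62°) = 0.1358 I₀.
Ratio = 0.1358 / 0.154 = 0.8816.

I_new/I_old ≈ 0.882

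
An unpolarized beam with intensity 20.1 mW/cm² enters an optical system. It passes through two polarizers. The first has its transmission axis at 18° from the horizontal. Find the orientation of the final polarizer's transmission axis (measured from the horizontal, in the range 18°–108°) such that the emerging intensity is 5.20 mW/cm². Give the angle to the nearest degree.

θ ≈ 62°

Unpolarized light through the first polarizer → I₁ = ½ I₀, now polarized at 18°.
Target fraction: 5.20 / 20.1 mW/cm² = 0.2587 of I₀.
Need I₂/I₀ = 0.2587, so cos²(θ − 18°) = 0.2587 / 0.5 = 0.5174.
θ − 18° = arccos(√0.5174) = 44.0°, giving θ ≈ 18 + 44.0 = 62.0°.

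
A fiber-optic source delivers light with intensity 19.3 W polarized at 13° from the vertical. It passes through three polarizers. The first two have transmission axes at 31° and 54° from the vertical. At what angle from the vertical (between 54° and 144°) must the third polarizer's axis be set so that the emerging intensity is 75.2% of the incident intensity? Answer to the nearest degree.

I₁ = I₀ cos²(31° − 13°) = I₀ cos²(18°) = 0.9045 I₀.
I₂ = I₁ cos²(54° − 31°) = 0.9045 I₀ · cos²(23°) = 0.7664 I₀.
Need I₃/I₀ = 0.752, so cos²(θ − 54°) = 0.752 / 0.7664 = 0.9812.
θ − 54° = arccos(√0.9812) = 7.9°, giving θ ≈ 54 + 7.9 = 61.9°.

θ ≈ 62°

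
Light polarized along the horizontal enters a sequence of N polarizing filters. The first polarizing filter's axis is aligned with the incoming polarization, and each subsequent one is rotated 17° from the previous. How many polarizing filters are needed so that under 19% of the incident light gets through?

First polarizer is aligned with the polarization: full transmission.
Each further stage multiplies by cos²(17°) = 0.9145.
After N polarizers: T = 0.9145^(N−1). Require T < 0.19 ⇒ N−1 > ln(0.19)/ln(0.9145) = 18.59, so N−1 ≥ 19 and N = 20.
Check: N=20 gives T = 0.1831 < 0.19; N=19 gives T = 0.2002.

N = 20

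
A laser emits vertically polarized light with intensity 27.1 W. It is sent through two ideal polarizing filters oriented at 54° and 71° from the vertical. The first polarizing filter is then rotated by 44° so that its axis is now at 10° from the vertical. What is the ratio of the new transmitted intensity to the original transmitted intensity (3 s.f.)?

Before rotation:
By Malus's law, I₁ = I₀ cos²(54° − 0°) = I₀ cos²(54°) = 0.3455 I₀.
I₂ = I₁ cos²(71° − 54°) = 0.3455 I₀ · cos²(17°) = 0.316 I₀.
After rotation:
I₁ = I₀ cos²(10° − 0°) = I₀ cos²(10°) = 0.9698 I₀.
I₂ = I₁ cos²(71° − 10°) = 0.9698 I₀ · cos²(61°) = 0.228 I₀.
Ratio = 0.228 / 0.316 = 0.7215.

I_new/I_old ≈ 0.721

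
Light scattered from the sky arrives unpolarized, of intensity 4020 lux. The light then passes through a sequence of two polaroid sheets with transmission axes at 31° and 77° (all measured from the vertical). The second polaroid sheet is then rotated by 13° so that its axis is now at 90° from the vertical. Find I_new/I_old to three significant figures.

Before rotation:
Unpolarized light through the first polarizer → I₁ = ½ I₀, now polarized at 31°.
I₂ = I₁ cos²(77° − 31°) = 0.5 I₀ · cos²(46°) = 0.2413 I₀.
After rotation:
Unpolarized light through the first polarizer → I₁ = ½ I₀, now polarized at 31°.
I₂ = I₁ cos²(90° − 31°) = 0.5 I₀ · cos²(59°) = 0.1326 I₀.
Ratio = 0.1326 / 0.2413 = 0.5497.

I_new/I_old ≈ 0.550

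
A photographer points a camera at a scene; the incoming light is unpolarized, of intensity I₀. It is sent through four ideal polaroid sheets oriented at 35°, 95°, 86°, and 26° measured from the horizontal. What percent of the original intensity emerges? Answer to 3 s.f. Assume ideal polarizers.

≈ 3.05%

Unpolarized light through the first polarizer → I₁ = ½ I₀, now polarized at 35°.
I₂ = I₁ cos²(95° − 35°) = 0.5 I₀ · cos²(60°) = 0.125 I₀.
I₃ = I₂ cos²(86° − 95°) = 0.125 I₀ · cos²(9°) = 0.1219 I₀.
I₄ = I₃ cos²(26° − 86°) = 0.1219 I₀ · cos²(60°) = 0.03049 I₀.
That is 3.049% of the incident intensity.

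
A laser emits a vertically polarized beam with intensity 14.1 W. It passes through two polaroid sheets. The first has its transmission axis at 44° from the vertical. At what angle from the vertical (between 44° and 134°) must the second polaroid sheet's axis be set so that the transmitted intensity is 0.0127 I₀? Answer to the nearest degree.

θ ≈ 125°

I₁ = I₀ cos²(44° − 0°) = I₀ cos²(44°) = 0.5174 I₀.
Need I₂/I₀ = 0.0127, so cos²(θ − 44°) = 0.0127 / 0.5174 = 0.02454.
θ − 44° = arccos(√0.02454) = 81.0°, giving θ ≈ 44 + 81.0 = 125.0°.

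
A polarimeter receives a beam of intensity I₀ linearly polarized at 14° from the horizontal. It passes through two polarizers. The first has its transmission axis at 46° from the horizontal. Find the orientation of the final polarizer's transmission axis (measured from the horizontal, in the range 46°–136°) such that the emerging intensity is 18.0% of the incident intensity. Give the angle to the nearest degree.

θ ≈ 106°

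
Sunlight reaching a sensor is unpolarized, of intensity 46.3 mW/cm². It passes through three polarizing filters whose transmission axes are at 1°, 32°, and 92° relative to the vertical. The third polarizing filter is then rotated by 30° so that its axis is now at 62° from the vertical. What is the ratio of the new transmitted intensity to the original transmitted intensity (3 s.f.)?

I_new/I_old ≈ 3.00

Before rotation:
Unpolarized light through the first polarizer → I₁ = ½ I₀, now polarized at 1°.
I₂ = I₁ cos²(32° − 1°) = 0.5 I₀ · cos²(31°) = 0.3674 I₀.
I₃ = I₂ cos²(92° − 32°) = 0.3674 I₀ · cos²(60°) = 0.09184 I₀.
After rotation:
Unpolarized light through the first polarizer → I₁ = ½ I₀, now polarized at 1°.
I₂ = I₁ cos²(32° − 1°) = 0.5 I₀ · cos²(31°) = 0.3674 I₀.
I₃ = I₂ cos²(62° − 32°) = 0.3674 I₀ · cos²(30°) = 0.2755 I₀.
Ratio = 0.2755 / 0.09184 = 3.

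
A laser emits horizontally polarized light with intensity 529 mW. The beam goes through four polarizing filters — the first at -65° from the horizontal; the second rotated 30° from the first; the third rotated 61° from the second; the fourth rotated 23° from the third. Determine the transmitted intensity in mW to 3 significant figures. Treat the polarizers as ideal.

I₁ = 529 mW · cos²(65°) = 94.48 mW.
I₂ = I₁ · cos²(30°) = 94.48 · 0.75 = 70.86 mW.
I₃ = I₂ · cos²(61°) = 70.86 · 0.235 = 16.66 mW.
I₄ = I₃ · cos²(23°) = 16.66 · 0.8473 = 14.11 mW.

I ≈ 14.1 mW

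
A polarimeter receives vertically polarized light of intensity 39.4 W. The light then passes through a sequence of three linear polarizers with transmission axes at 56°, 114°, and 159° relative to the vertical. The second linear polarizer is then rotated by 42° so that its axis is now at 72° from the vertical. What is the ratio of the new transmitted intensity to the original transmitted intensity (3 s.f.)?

I_new/I_old ≈ 0.0180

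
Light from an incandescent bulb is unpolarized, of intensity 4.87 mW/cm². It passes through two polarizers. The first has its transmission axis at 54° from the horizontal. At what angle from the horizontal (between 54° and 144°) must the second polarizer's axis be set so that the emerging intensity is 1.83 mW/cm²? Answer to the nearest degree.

Unpolarized light through the first polarizer → I₁ = ½ I₀, now polarized at 54°.
Target fraction: 1.83 / 4.87 mW/cm² = 0.3758 of I₀.
Need I₂/I₀ = 0.3758, so cos²(θ − 54°) = 0.3758 / 0.5 = 0.7515.
θ − 54° = arccos(√0.7515) = 29.9°, giving θ ≈ 54 + 29.9 = 83.9°.

θ ≈ 84°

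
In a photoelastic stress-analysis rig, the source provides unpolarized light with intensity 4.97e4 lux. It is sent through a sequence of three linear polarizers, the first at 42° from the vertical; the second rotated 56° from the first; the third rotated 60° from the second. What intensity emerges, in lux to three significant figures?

I ≈ 1940 lux

Unpolarized light through the first polarizer → I₁ = 4.97e4 lux/2 = 2.485e+04 lux, polarized at 42°.
I₂ = I₁ · cos²(56°) = 2.485e+04 · 0.3127 = 7771 lux.
I₃ = I₂ · cos²(60°) = 7771 · 0.25 = 1943 lux.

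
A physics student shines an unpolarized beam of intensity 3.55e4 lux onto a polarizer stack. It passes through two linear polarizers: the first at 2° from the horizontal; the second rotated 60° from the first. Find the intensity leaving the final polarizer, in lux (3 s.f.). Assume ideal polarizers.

Unpolarized light through the first polarizer → I₁ = 3.55e4 lux/2 = 1.775e+04 lux, polarized at 2°.
I₂ = I₁ · cos²(60°) = 1.775e+04 · 0.25 = 4438 lux.

I ≈ 4440 lux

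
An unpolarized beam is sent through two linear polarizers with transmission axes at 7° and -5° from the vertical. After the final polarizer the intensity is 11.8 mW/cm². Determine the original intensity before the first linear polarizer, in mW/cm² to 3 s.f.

I₀ ≈ 24.7 mW/cm²

Unpolarized light through the first polarizer → I₁ = ½ I₀, now polarized at 7°.
I₂ = I₁ cos²(-5° − 7°) = 0.5 I₀ · cos²(12°) = 0.4784 I₀.
So 11.8 mW/cm² = 0.4784 I₀, giving I₀ = 11.8/0.4784 = 24.67 mW/cm².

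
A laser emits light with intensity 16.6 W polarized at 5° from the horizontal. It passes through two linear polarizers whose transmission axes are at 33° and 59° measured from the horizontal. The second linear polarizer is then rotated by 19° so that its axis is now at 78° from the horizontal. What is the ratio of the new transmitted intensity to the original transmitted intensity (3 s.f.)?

I_new/I_old ≈ 0.619

Before rotation:
I₁ = I₀ cos²(33° − 5°) = I₀ cos²(28°) = 0.7796 I₀.
I₂ = I₁ cos²(59° − 33°) = 0.7796 I₀ · cos²(26°) = 0.6298 I₀.
After rotation:
I₁ = I₀ cos²(33° − 5°) = I₀ cos²(28°) = 0.7796 I₀.
I₂ = I₁ cos²(78° − 33°) = 0.7796 I₀ · cos²(45°) = 0.3898 I₀.
Ratio = 0.3898 / 0.6298 = 0.6189.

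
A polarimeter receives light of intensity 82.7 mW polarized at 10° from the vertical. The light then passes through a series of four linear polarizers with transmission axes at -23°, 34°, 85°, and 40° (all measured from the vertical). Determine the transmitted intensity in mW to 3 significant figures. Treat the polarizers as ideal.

I ≈ 3.42 mW

I₁ = 82.7 mW · cos²(33°) = 58.17 mW.
I₂ = I₁ · cos²(57°) = 58.17 · 0.2966 = 17.25 mW.
I₃ = I₂ · cos²(51°) = 17.25 · 0.396 = 6.834 mW.
I₄ = I₃ · cos²(45°) = 6.834 · 0.5 = 3.417 mW.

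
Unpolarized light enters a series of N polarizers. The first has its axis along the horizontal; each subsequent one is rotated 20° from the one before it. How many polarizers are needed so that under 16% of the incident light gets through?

First polarizer halves the unpolarized light: factor 1/2.
Each further stage multiplies by cos²(20°) = 0.883.
After N polarizers: T = 0.5·0.883^(N−1). Require T < 0.16 ⇒ N−1 > ln(0.16/0.5)/ln(0.883) = 9.16, so N−1 ≥ 10 and N = 11.
Check: N=11 gives T = 0.1441 < 0.16; N=10 gives T = 0.1632.

N = 11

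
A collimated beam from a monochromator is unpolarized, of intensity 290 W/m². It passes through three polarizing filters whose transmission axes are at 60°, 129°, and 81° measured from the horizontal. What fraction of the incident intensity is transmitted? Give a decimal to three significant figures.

Unpolarized light through the first polarizer → I₁ = 290 W/m²/2 = 145 W/m², polarized at 60°.
I₂ = I₁ · cos²(69°) = 145 · 0.1284 = 18.62 W/m².
I₃ = I₂ · cos²(48°) = 18.62 · 0.4477 = 8.338 W/m².
Transmitted fraction = 0.02875.

I/I₀ ≈ 0.0288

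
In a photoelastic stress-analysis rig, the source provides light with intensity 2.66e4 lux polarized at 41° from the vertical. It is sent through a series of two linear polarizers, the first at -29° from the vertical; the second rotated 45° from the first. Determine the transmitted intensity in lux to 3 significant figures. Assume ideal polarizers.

I ≈ 1560 lux

I₁ = 2.66e4 lux · cos²(70°) = 3112 lux.
I₂ = I₁ · cos²(45°) = 3112 · 0.5 = 1556 lux.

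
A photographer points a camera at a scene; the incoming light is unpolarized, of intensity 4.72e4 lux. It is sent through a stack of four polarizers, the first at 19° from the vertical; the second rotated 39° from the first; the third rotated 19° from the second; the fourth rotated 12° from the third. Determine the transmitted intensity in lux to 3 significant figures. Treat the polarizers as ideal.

I ≈ 1.22e4 lux

Unpolarized light through the first polarizer → I₁ = 4.72e4 lux/2 = 2.36e+04 lux, polarized at 19°.
I₂ = I₁ · cos²(39°) = 2.36e+04 · 0.604 = 1.425e+04 lux.
I₃ = I₂ · cos²(19°) = 1.425e+04 · 0.894 = 1.274e+04 lux.
I₄ = I₃ · cos²(12°) = 1.274e+04 · 0.9568 = 1.219e+04 lux.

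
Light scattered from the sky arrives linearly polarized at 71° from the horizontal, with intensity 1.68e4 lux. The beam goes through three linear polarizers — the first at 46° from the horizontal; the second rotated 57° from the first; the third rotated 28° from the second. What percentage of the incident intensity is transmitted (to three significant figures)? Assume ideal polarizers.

≈ 19.0%

By Malus's law, I₁ = 1.68e4 lux · cos²(25°) = 1.38e+04 lux.
I₂ = I₁ · cos²(57°) = 1.38e+04 · 0.2966 = 4093 lux.
I₃ = I₂ · cos²(28°) = 4093 · 0.7796 = 3191 lux.
That is 18.99% of the incident intensity.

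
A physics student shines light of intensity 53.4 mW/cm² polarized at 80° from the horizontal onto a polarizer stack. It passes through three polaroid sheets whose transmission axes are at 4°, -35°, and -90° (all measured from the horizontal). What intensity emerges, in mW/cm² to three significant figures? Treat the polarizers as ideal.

I₁ = 53.4 mW/cm² · cos²(76°) = 3.125 mW/cm².
I₂ = I₁ · cos²(39°) = 3.125 · 0.604 = 1.888 mW/cm².
I₃ = I₂ · cos²(55°) = 1.888 · 0.329 = 0.621 mW/cm².

I ≈ 0.621 mW/cm²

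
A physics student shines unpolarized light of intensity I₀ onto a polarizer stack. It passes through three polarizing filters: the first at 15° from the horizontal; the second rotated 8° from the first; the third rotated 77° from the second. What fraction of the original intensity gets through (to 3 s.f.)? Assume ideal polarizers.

Unpolarized light through the first polarizer → I₁ = ½ I₀, now polarized at 15°.
I₂ = I₁ cos²(8°) = 0.5 · 0.9806 I₀ = 0.4903 I₀.
I₃ = I₂ cos²(77°) = 0.4903 · 0.0506 I₀ = 0.02481 I₀.
Transmitted fraction = 0.02481.

≈ 0.0248 I₀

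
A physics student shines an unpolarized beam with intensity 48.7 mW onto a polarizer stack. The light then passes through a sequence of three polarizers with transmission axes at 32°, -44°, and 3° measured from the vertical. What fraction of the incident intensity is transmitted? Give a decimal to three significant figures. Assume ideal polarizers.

Unpolarized light through the first polarizer → I₁ = 48.7 mW/2 = 24.35 mW, polarized at 32°.
I₂ = I₁ · cos²(76°) = 24.35 · 0.05853 = 1.425 mW.
I₃ = I₂ · cos²(47°) = 1.425 · 0.4651 = 0.6629 mW.
Transmitted fraction = 0.01361.

I/I₀ ≈ 0.0136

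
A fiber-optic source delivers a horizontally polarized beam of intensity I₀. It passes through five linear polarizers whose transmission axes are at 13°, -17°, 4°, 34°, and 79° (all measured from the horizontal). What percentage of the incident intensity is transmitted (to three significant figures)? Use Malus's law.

≈ 23.3%

By Malus's law, I₁ = I₀ cos²(13° − 0°) = I₀ cos²(13°) = 0.9494 I₀.
I₂ = I₁ cos²(-17° − 13°) = 0.9494 I₀ · cos²(30°) = 0.712 I₀.
I₃ = I₂ cos²(4° + 17°) = 0.712 I₀ · cos²(21°) = 0.6206 I₀.
I₄ = I₃ cos²(34° − 4°) = 0.6206 I₀ · cos²(30°) = 0.4655 I₀.
I₅ = I₄ cos²(79° − 34°) = 0.4655 I₀ · cos²(45°) = 0.2327 I₀.
That is 23.27% of the incident intensity.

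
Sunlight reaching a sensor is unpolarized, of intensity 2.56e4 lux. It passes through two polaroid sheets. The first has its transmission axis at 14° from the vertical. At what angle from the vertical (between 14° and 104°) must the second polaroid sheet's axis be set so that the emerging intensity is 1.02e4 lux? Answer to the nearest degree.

θ ≈ 41°

Unpolarized light through the first polarizer → I₁ = ½ I₀, now polarized at 14°.
Target fraction: 1.02e4 / 2.56e4 lux = 0.3984 of I₀.
Need I₂/I₀ = 0.3984, so cos²(θ − 14°) = 0.3984 / 0.5 = 0.7969.
θ − 14° = arccos(√0.7969) = 26.8°, giving θ ≈ 14 + 26.8 = 40.8°.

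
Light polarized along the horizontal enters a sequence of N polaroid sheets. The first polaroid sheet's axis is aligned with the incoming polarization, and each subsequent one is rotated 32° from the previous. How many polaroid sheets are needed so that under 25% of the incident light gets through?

First polarizer is aligned with the polarization: full transmission.
Each further stage multiplies by cos²(32°) = 0.7192.
After N polarizers: T = 0.7192^(N−1). Require T < 0.25 ⇒ N−1 > ln(0.25)/ln(0.7192) = 4.21, so N−1 ≥ 5 and N = 6.
Check: N=6 gives T = 0.1924 < 0.25; N=5 gives T = 0.2675.

N = 6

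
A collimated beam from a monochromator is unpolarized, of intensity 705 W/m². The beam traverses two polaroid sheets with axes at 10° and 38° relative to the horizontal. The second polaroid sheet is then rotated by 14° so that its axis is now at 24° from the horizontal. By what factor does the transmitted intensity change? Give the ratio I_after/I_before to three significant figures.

Before rotation:
Unpolarized light through the first polarizer → I₁ = ½ I₀, now polarized at 10°.
I₂ = I₁ cos²(38° − 10°) = 0.5 I₀ · cos²(28°) = 0.3898 I₀.
After rotation:
Unpolarized light through the first polarizer → I₁ = ½ I₀, now polarized at 10°.
I₂ = I₁ cos²(24° − 10°) = 0.5 I₀ · cos²(14°) = 0.4707 I₀.
Ratio = 0.4707 / 0.3898 = 1.208.

I_new/I_old ≈ 1.21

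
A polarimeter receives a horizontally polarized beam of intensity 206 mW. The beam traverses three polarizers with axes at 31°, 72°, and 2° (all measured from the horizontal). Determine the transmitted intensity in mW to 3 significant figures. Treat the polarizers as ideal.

I ≈ 10.1 mW

By Malus's law, I₁ = 206 mW · cos²(31°) = 151.4 mW.
I₂ = I₁ · cos²(41°) = 151.4 · 0.5696 = 86.21 mW.
I₃ = I₂ · cos²(70°) = 86.21 · 0.117 = 10.08 mW.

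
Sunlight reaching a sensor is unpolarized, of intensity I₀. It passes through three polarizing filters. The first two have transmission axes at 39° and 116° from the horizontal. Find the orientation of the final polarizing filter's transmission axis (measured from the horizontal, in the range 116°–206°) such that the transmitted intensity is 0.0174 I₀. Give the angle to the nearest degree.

Unpolarized light through the first polarizer → I₁ = ½ I₀, now polarized at 39°.
I₂ = I₁ cos²(116° − 39°) = 0.5 I₀ · cos²(77°) = 0.0253 I₀.
Need I₃/I₀ = 0.0174, so cos²(θ − 116°) = 0.0174 / 0.0253 = 0.6877.
θ − 116° = arccos(√0.6877) = 34.0°, giving θ ≈ 116 + 34.0 = 150.0°.

θ ≈ 150°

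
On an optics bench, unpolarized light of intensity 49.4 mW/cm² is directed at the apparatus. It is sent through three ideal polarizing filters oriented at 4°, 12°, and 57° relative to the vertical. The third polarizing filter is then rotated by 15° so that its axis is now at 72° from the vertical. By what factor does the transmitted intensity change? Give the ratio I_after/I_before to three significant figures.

I_new/I_old ≈ 0.500

Before rotation:
Unpolarized light through the first polarizer → I₁ = ½ I₀, now polarized at 4°.
I₂ = I₁ cos²(12° − 4°) = 0.5 I₀ · cos²(8°) = 0.4903 I₀.
I₃ = I₂ cos²(57° − 12°) = 0.4903 I₀ · cos²(45°) = 0.2452 I₀.
After rotation:
Unpolarized light through the first polarizer → I₁ = ½ I₀, now polarized at 4°.
I₂ = I₁ cos²(12° − 4°) = 0.5 I₀ · cos²(8°) = 0.4903 I₀.
I₃ = I₂ cos²(72° − 12°) = 0.4903 I₀ · cos²(60°) = 0.1226 I₀.
Ratio = 0.1226 / 0.2452 = 0.5.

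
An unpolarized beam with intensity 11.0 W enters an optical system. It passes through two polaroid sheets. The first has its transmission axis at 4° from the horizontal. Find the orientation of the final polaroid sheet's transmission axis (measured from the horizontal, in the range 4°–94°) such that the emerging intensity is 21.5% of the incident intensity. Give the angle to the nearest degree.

θ ≈ 53°

Unpolarized light through the first polarizer → I₁ = ½ I₀, now polarized at 4°.
Need I₂/I₀ = 0.215, so cos²(θ − 4°) = 0.215 / 0.5 = 0.43.
θ − 4° = arccos(√0.43) = 49.0°, giving θ ≈ 4 + 49.0 = 53.0°.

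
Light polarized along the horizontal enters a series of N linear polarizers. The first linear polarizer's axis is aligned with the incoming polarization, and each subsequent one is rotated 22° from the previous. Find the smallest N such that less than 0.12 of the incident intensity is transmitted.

N = 16

First polarizer is aligned with the polarization: full transmission.
Each further stage multiplies by cos²(22°) = 0.8597.
After N polarizers: T = 0.8597^(N−1). Require T < 0.12 ⇒ N−1 > ln(0.12)/ln(0.8597) = 14.02, so N−1 ≥ 15 and N = 16.
Check: N=16 gives T = 0.1035 < 0.12; N=15 gives T = 0.1204.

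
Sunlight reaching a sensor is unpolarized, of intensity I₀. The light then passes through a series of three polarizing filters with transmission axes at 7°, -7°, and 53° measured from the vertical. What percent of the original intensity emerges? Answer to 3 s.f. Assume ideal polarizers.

≈ 11.8%

Unpolarized light through the first polarizer → I₁ = ½ I₀, now polarized at 7°.
I₂ = I₁ cos²(-7° − 7°) = 0.5 I₀ · cos²(14°) = 0.4707 I₀.
I₃ = I₂ cos²(53° + 7°) = 0.4707 I₀ · cos²(60°) = 0.1177 I₀.
That is 11.77% of the incident intensity.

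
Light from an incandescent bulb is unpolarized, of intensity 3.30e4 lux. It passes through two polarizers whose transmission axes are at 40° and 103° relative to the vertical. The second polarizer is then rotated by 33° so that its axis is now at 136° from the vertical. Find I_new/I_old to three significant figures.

I_new/I_old ≈ 0.0530

Before rotation:
Unpolarized light through the first polarizer → I₁ = ½ I₀, now polarized at 40°.
I₂ = I₁ cos²(103° − 40°) = 0.5 I₀ · cos²(63°) = 0.1031 I₀.
After rotation:
Unpolarized light through the first polarizer → I₁ = ½ I₀, now polarized at 40°.
Angle between axes 1 and 2: 84°. I₂ = 0.5 I₀ · cos²(84°) = 0.005463 I₀.
Ratio = 0.005463 / 0.1031 = 0.05301.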